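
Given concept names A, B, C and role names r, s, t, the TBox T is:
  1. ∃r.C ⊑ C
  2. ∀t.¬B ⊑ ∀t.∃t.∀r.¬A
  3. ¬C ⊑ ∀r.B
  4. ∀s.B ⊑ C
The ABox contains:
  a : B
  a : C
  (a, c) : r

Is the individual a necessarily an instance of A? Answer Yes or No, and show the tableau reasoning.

No

1. a : A?  L(a) = {B, C} ∪ {¬A}
   open: L(a) ⊇ {B, C, ¬A, ∃t.B} (+ ∃-successors) — a ∉ A possible
2. Hence a : A: not entailed.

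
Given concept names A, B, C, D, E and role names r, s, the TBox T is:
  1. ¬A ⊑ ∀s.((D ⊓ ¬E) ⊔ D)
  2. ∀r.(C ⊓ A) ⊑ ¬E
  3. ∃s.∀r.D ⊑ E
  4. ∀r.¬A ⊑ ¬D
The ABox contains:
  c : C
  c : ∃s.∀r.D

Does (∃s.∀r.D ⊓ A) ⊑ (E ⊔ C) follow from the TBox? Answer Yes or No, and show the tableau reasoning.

1. (∃s.∀r.D ⊓ A) ⊑ (E ⊔ C)  ⇔  ((∃s.∀r.D ⊓ A) ⊓ (¬E ⊓ ¬C)) unsat w.r.t. T
   all branches close; clash {E, ¬E} at x₀
2. Hence (∃s.∀r.D ⊓ A) ⊑ (E ⊔ C): entailed.

Yes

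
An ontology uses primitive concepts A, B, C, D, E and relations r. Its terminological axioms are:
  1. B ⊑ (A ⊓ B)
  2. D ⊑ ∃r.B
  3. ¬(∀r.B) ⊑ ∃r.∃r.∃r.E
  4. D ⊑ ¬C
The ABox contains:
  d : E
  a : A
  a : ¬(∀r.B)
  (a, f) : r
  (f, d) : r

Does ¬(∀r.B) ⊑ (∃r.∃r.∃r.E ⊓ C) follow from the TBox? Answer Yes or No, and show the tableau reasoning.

1. ¬(∀r.B) ⊑ (∃r.∃r.∃r.E ⊓ C)  ⇔  (∃r.¬B ⊓ (∀r.∀r.∀r.¬E ⊔ ¬C)) unsat w.r.t. T
   apply at x₀: ¬(∀r.B)⊑∃r.∃r.∃r.E
   open: L(x₀) ⊇ {¬B, ¬C, ¬D, ∃r.¬B, ∃r.∃r.∃r.E} (+ ∃-successors)
2. Hence ¬(∀r.B) ⊑ (∃r.∃r.∃r.E ⊓ C): not entailed.

No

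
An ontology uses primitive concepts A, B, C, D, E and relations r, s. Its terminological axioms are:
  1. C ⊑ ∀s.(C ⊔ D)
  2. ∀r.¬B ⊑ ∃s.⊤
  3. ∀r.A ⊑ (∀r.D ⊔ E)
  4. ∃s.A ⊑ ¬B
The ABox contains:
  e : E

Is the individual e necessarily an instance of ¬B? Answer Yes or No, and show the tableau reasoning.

No

1. e : ¬B?  L(e) = {E} ∪ {B}
   open: L(e) ⊇ {B, E, ¬C, ∀s.¬A, ∃r.B, …} (+ ∃-successors) — e ∉ ¬B possible
2. Hence e : ¬B: not entailed.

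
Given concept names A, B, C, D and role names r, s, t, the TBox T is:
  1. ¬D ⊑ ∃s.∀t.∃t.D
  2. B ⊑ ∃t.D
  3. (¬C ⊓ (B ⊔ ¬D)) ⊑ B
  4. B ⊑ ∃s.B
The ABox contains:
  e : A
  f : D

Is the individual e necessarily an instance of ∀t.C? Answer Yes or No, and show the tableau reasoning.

No

1. e : ∀t.C?  L(e) = {A} ∪ {∃t.¬C}
   open: L(e) ⊇ {A, C, D, ¬B, ∃t.¬C} (+ ∃-successors) — e ∉ ∀t.C possible
2. Hence e : ∀t.C: not entailed.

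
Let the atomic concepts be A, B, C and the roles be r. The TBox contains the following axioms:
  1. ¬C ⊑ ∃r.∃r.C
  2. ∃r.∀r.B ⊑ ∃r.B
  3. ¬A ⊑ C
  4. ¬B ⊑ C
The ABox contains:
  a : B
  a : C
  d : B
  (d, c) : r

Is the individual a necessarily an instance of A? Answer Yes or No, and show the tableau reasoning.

1. a : A?  L(a) = {B, C} ∪ {¬A}
   open: L(a) ⊇ {B, C, ¬A, ∀r.∃r.¬B} — a ∉ A possible
2. Hence a : A: not entailed.

No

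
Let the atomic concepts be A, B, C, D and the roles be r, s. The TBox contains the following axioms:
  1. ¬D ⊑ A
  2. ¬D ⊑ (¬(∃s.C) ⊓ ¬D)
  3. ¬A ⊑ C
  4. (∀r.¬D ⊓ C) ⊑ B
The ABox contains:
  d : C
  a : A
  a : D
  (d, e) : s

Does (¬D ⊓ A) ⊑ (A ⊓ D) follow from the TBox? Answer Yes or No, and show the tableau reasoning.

1. (¬D ⊓ A) ⊑ (A ⊓ D)  ⇔  ((¬D ⊓ A) ⊓ (¬A ⊔ ¬D)) unsat w.r.t. T
   apply at x₀: ¬D⊑(¬(∃s.C) ⊓ ¬D)
   open: L(x₀) ⊇ {A, ¬D, ∀s.¬C, ∃r.D} (+ ∃-successors)
2. Hence (¬D ⊓ A) ⊑ (A ⊓ D): not entailed.

No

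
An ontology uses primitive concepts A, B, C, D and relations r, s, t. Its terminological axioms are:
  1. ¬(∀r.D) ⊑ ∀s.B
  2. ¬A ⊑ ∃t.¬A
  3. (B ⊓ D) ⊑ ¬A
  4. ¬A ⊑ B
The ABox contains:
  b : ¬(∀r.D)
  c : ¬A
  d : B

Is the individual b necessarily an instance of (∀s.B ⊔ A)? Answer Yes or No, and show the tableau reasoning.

Yes

1. b : (∀s.B ⊔ A)?  L(b) = {¬(∀r.D)} ∪ {(∃s.¬B ⊓ ¬A)}
   clash {B, ¬B} at an ∃-successor — b ∈ (∀s.B ⊔ A)
2. Hence b : (∀s.B ⊔ A): entailed.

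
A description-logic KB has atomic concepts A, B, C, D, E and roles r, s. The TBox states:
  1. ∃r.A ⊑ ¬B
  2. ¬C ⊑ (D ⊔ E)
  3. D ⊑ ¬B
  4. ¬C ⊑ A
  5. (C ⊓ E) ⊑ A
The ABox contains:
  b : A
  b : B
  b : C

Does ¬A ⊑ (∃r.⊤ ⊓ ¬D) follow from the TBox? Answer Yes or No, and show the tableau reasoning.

No

1. ¬A ⊑ (∃r.⊤ ⊓ ¬D)  ⇔  (¬A ⊓ (∀r.⊥ ⊔ D)) unsat w.r.t. T
   open: L(x₀) ⊇ {C, ¬A, ¬D, ¬E, ∀r.¬A, …}
2. Hence ¬A ⊑ (∃r.⊤ ⊓ ¬D): not entailed.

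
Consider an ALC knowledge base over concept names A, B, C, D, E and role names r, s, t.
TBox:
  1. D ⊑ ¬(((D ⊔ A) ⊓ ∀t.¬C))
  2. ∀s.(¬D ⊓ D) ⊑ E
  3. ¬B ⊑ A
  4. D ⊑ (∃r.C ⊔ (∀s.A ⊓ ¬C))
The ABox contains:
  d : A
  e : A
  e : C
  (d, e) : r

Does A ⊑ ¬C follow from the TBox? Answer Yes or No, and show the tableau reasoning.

1. A ⊑ ¬C  ⇔  (A ⊓ C) unsat w.r.t. T
   open: L(x₀) ⊇ {A, C, ¬D, ∃s.(D ⊔ ¬D)} (+ ∃-successors)
2. Hence A ⊑ ¬C: not entailed.

No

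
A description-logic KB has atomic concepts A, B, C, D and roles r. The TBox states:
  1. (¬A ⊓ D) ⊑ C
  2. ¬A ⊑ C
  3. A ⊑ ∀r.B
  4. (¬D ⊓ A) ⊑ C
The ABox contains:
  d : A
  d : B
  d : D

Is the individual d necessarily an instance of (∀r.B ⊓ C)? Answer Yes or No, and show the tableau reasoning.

1. d : (∀r.B ⊓ C)?  L(d) = {A, B, D} ∪ {(∃r.¬B ⊔ ¬C)}
   apply at d: A⊑∀r.B
   open: L(d) ⊇ {A, B, D, ¬C, ∀r.B} — d ∉ (∀r.B ⊓ C) possible
2. Hence d : (∀r.B ⊓ C): not entailed.

No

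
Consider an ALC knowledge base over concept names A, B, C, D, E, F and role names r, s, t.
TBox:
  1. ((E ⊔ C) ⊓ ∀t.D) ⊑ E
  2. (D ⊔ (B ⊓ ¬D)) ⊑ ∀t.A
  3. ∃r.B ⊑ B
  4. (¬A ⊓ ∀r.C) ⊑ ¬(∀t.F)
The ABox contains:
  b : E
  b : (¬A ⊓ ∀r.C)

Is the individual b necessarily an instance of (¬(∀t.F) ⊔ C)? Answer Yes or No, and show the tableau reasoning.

Yes

1. b : (¬(∀t.F) ⊔ C)?  L(b) = {E, (¬A ⊓ ∀r.C)} ∪ {(∀t.F ⊓ ¬C)}
   clash {F, ¬F} at an ∃-successor — b ∈ (¬(∀t.F) ⊔ C)
2. Hence b : (¬(∀t.F) ⊔ C): entailed.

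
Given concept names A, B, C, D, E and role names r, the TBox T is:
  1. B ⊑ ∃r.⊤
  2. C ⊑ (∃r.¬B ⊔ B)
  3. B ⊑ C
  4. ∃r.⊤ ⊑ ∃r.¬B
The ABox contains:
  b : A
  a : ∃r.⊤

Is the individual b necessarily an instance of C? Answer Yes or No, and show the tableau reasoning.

1. b : C?  L(b) = {A} ∪ {¬C}
   open: L(b) ⊇ {A, ¬B, ¬C, ∀r.⊥} — b ∉ C possible
2. Hence b : C: not entailed.

No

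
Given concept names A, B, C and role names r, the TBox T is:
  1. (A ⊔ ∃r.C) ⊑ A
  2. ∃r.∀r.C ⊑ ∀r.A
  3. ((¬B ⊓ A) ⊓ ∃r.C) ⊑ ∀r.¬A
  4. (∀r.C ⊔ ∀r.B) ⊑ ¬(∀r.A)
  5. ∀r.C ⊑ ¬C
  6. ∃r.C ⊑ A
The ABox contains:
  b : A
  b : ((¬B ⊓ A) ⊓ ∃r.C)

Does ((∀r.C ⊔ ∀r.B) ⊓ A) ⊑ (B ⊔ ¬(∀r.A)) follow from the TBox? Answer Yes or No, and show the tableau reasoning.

Yes

1. ((∀r.C ⊔ ∀r.B) ⊓ A) ⊑ (B ⊔ ¬(∀r.A))  ⇔  (((∀r.C ⊔ ∀r.B) ⊓ A) ⊓ (¬B ⊓ ∀r.A)) unsat w.r.t. T
   all branches close; clash {A, ¬A} at an ∃-successor
2. Hence ((∀r.C ⊔ ∀r.B) ⊓ A) ⊑ (B ⊔ ¬(∀r.A)): entailed.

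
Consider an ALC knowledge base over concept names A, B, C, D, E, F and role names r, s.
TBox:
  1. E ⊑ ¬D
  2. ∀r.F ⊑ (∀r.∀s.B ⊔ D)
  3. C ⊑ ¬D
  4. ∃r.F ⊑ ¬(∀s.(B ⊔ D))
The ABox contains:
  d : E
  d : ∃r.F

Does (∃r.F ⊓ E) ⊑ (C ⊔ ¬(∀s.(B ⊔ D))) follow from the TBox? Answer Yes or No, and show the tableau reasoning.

1. (∃r.F ⊓ E) ⊑ (C ⊔ ¬(∀s.(B ⊔ D)))  ⇔  ((∃r.F ⊓ E) ⊓ (¬C ⊓ ∀s.(B ⊔ D))) unsat w.r.t. T
   all branches close; clash {D, ¬D} at x₀
2. Hence (∃r.F ⊓ E) ⊑ (C ⊔ ¬(∀s.(B ⊔ D))): entailed.

Yes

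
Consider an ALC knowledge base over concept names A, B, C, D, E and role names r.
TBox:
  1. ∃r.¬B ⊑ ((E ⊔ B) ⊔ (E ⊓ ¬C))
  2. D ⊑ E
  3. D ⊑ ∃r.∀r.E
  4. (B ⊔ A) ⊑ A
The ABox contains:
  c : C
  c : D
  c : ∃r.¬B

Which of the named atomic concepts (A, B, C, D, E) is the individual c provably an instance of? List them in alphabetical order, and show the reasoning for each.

1. c : A?  L(c) = {C, D, ∃r.¬B} ∪ {¬A}
   apply at c: ∃r.¬B⊑((E ⊔ B) ⊔ (E ⊓ ¬C)); D⊑E; D⊑∃r.∀r.E
   open: L(c) ⊇ {C, D, E, ¬A, ¬B, …} (+ ∃-successors) — c ∉ A possible
2. c : B?  L(c) = {C, D, ∃r.¬B} ∪ {¬B}
   apply at c: ∃r.¬B⊑((E ⊔ B) ⊔ (E ⊓ ¬C)); D⊑E; D⊑∃r.∀r.E
   open: L(c) ⊇ {C, D, E, ¬A, ¬B, …} (+ ∃-successors) — c ∉ B possible
3. c : C?  L(c) = {C, D, ∃r.¬B} ∪ {¬C}
   clash {C, ¬C} at c — c ∈ C
4. c : D?  L(c) = {C, D, ∃r.¬B} ∪ {¬D}
   clash {D, ¬D} at c — c ∈ D
5. c : E?  L(c) = {C, D, ∃r.¬B} ∪ {¬E}
   clash {E, ¬E} at c — c ∈ E
6. Entailed for c: {C, D, E}

{C, D, E}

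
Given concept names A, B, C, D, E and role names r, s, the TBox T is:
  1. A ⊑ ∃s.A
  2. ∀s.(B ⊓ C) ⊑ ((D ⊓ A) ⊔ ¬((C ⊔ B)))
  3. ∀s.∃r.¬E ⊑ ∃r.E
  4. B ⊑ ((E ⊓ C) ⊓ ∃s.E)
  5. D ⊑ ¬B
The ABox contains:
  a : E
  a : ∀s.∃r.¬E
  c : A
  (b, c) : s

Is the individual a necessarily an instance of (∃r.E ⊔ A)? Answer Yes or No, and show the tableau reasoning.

Yes

1. a : (∃r.E ⊔ A)?  L(a) = {E, ∀s.∃r.¬E} ∪ {(∀r.¬E ⊓ ¬A)}
   clash {E, ¬E} at an ∃-successor — a ∈ (∃r.E ⊔ A)
2. Hence a : (∃r.E ⊔ A): entailed.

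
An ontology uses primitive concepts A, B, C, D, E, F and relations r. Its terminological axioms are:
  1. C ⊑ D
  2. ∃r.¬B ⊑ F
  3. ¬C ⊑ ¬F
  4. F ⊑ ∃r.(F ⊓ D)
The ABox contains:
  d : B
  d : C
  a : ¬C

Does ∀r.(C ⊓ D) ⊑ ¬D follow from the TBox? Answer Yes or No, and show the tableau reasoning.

No

1. ∀r.(C ⊓ D) ⊑ ¬D  ⇔  (∀r.(C ⊓ D) ⊓ D) unsat w.r.t. T
   open: L(x₀) ⊇ {C, D, ¬F, ∀r.(C ⊓ D), ∀r.B}
2. Hence ∀r.(C ⊓ D) ⊑ ¬D: not entailed.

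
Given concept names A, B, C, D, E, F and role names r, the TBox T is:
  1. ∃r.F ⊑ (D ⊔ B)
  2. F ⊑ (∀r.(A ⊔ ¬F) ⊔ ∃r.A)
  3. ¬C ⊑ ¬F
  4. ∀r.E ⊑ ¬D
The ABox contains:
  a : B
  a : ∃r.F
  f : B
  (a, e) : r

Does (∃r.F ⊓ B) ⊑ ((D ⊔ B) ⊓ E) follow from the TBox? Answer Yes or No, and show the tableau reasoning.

No

1. (∃r.F ⊓ B) ⊑ ((D ⊔ B) ⊓ E)  ⇔  ((∃r.F ⊓ B) ⊓ ((¬D ⊓ ¬B) ⊔ ¬E)) unsat w.r.t. T
   apply at x₀: ∃r.F⊑(D ⊔ B)
   open: L(x₀) ⊇ {B, C, ¬E, ¬F, ∃r.F, …} (+ ∃-successors)
2. Hence (∃r.F ⊓ B) ⊑ ((D ⊔ B) ⊓ E): not entailed.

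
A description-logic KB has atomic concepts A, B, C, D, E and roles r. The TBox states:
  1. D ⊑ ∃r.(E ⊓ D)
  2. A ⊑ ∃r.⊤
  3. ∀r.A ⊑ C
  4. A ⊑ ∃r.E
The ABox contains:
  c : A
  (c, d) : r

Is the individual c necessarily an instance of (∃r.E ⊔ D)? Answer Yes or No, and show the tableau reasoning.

1. c : (∃r.E ⊔ D)?  L(c) = {A} ∪ {(∀r.¬E ⊓ ¬D)}
   clash {E, ¬E} at an ∃-successor — c ∈ (∃r.E ⊔ D)
2. Hence c : (∃r.E ⊔ D): entailed.

Yes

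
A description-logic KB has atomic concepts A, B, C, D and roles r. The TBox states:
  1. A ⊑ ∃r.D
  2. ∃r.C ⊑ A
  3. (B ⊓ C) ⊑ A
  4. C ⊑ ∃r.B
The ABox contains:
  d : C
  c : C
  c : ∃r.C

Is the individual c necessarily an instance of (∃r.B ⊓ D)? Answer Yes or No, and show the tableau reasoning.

1. c : (∃r.B ⊓ D)?  L(c) = {C, ∃r.C} ∪ {(∀r.¬B ⊔ ¬D)}
   apply at c: ∃r.C⊑A; C⊑∃r.B
   open: L(c) ⊇ {A, C, ¬B, ¬D, ∃r.B, …} (+ ∃-successors) — c ∉ (∃r.B ⊓ D) possible
2. Hence c : (∃r.B ⊓ D): not entailed.

No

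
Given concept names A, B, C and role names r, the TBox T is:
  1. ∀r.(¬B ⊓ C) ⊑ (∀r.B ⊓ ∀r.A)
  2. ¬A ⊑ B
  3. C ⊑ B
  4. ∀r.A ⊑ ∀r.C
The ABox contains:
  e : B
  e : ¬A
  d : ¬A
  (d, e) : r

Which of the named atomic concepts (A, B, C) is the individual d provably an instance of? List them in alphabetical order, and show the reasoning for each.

1. d : A?  L(d) = {¬A} ∪ {¬A}
   apply at d: ¬A⊑B
   open: L(d) ⊇ {B, ¬A, ∃r.(B ⊔ ¬C), ∃r.¬A} (+ ∃-successors) — d ∉ A possible
2. d : B?  L(d) = {¬A} ∪ {¬B}
   clash {B, ¬B} at d — d ∈ B
3. d : C?  L(d) = {¬A} ∪ {¬C}
   apply at d: ¬A⊑B
   open: L(d) ⊇ {B, ¬A, ¬C, ∃r.(B ⊔ ¬C), ∃r.¬A} (+ ∃-successors) — d ∉ C possible
4. Entailed for d: {B}

{B}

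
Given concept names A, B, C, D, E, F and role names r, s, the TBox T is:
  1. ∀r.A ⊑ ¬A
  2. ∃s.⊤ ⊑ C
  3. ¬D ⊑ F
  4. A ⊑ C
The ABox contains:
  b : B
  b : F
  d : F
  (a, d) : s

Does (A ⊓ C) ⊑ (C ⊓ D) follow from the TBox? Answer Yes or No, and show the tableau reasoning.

No

1. (A ⊓ C) ⊑ (C ⊓ D)  ⇔  ((A ⊓ C) ⊓ (¬C ⊔ ¬D)) unsat w.r.t. T
   open: L(x₀) ⊇ {A, C, F, ¬D, ∃r.¬A} (+ ∃-successors)
2. Hence (A ⊓ C) ⊑ (C ⊓ D): not entailed.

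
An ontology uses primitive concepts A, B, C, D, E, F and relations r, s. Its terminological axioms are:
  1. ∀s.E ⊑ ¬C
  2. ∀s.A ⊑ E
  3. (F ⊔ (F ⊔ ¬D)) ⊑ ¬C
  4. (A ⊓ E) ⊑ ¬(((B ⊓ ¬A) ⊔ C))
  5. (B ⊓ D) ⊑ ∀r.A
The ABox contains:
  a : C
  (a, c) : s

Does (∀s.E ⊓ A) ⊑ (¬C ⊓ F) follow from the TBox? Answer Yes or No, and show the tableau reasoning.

No

1. (∀s.E ⊓ A) ⊑ (¬C ⊓ F)  ⇔  ((∀s.E ⊓ A) ⊓ (C ⊔ ¬F)) unsat w.r.t. T
   apply at x₀: ∀s.E⊑¬C
   open: L(x₀) ⊇ {A, ¬B, ¬C, ¬E, ¬F, …} (+ ∃-successors)
2. Hence (∀s.E ⊓ A) ⊑ (¬C ⊓ F): not entailed.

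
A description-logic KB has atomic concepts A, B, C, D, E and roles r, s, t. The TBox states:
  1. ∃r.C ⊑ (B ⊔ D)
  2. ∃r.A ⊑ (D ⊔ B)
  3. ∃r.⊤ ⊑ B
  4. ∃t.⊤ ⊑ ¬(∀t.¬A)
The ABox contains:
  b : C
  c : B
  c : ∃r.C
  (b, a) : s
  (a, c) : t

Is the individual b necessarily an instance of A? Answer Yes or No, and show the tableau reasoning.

No

1. b : A?  L(b) = {C} ∪ {¬A}
   open: L(b) ⊇ {C, ¬A, ∀r.¬A, ∀r.¬C, ∀r.⊥, …} — b ∉ A possible
2. Hence b : A: not entailed.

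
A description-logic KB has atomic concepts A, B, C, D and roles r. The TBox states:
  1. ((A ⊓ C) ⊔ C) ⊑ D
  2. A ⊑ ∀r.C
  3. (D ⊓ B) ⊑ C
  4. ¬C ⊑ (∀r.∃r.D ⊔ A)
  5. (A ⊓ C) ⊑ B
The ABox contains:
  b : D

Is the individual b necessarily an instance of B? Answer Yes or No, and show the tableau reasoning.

1. b : B?  L(b) = {D} ∪ {¬B}
   open: L(b) ⊇ {C, D, ¬A, ¬B} — b ∉ B possible
2. Hence b : B: not entailed.

No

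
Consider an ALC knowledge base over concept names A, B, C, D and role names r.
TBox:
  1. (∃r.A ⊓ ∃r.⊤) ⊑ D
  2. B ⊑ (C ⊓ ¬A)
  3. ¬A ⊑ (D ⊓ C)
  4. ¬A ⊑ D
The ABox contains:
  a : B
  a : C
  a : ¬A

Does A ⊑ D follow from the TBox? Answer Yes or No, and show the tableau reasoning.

1. A ⊑ D  ⇔  (A ⊓ ¬D) unsat w.r.t. T
   open: L(x₀) ⊇ {A, ¬B, ¬D, ∀r.¬A}
2. Hence A ⊑ D: not entailed.

No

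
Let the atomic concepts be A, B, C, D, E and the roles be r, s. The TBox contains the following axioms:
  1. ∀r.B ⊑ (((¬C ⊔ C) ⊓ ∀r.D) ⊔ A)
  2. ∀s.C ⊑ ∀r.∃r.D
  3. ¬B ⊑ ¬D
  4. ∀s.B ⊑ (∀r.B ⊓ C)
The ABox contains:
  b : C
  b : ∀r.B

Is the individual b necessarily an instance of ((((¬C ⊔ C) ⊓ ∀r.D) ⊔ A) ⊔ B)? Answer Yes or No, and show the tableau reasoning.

1. b : ((((¬C ⊔ C) ⊓ ∀r.D) ⊔ A) ⊔ B)?  L(b) = {C, ∀r.B} ∪ {((((C ⊓ ¬C) ⊔ ∃r.¬D) ⊓ ¬A) ⊓ ¬B)}
   clash {A, ¬A} at b — b ∈ ((((¬C ⊔ C) ⊓ ∀r.D) ⊔ A) ⊔ B)
2. Hence b : ((((¬C ⊔ C) ⊓ ∀r.D) ⊔ A) ⊔ B): entailed.

Yes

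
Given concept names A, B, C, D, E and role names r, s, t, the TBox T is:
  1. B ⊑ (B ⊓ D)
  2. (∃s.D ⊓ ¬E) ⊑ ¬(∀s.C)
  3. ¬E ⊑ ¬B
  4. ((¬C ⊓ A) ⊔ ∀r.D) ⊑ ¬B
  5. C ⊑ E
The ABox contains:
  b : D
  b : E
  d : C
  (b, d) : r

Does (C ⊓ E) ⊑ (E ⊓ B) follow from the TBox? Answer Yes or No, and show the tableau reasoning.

1. (C ⊓ E) ⊑ (E ⊓ B)  ⇔  ((C ⊓ E) ⊓ (¬E ⊔ ¬B)) unsat w.r.t. T
   open: L(x₀) ⊇ {C, E, ¬B}
2. Hence (C ⊓ E) ⊑ (E ⊓ B): not entailed.

No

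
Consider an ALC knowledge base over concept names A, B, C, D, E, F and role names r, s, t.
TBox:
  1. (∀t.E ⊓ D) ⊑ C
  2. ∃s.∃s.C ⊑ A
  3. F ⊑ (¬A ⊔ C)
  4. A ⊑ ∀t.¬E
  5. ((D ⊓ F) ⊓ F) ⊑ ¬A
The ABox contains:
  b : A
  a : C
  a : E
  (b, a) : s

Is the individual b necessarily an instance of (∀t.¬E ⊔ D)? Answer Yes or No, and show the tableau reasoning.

1. b : (∀t.¬E ⊔ D)?  L(b) = {A} ∪ {(∃t.E ⊓ ¬D)}
   clash {A, ¬A} at b — b ∈ (∀t.¬E ⊔ D)
2. Hence b : (∀t.¬E ⊔ D): entailed.

Yes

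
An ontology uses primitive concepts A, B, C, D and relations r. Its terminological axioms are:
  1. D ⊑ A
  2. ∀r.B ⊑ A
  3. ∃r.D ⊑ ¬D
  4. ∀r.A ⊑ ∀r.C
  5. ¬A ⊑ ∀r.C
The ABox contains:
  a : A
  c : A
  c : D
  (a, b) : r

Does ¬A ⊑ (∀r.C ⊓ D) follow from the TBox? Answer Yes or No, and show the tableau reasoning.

No

1. ¬A ⊑ (∀r.C ⊓ D)  ⇔  (¬A ⊓ (∃r.¬C ⊔ ¬D)) unsat w.r.t. T
   apply at x₀: ¬A⊑∀r.C
   open: L(x₀) ⊇ {¬A, ¬D, ∀r.C, ∃r.¬B} (+ ∃-successors)
2. Hence ¬A ⊑ (∀r.C ⊓ D): not entailed.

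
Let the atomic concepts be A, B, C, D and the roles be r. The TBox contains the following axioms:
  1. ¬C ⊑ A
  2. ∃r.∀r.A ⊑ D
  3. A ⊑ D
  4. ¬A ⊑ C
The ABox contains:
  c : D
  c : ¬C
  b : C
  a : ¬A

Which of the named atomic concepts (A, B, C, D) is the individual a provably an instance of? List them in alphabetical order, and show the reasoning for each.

1. a : A?  L(a) = {¬A} ∪ {¬A}
   apply at a: ¬A⊑C
   open: L(a) ⊇ {C, ¬A, ∀r.∃r.¬A} — a ∉ A possible
2. a : B?  L(a) = {¬A} ∪ {¬B}
   apply at a: ¬A⊑C
   open: L(a) ⊇ {C, ¬A, ¬B, ∀r.∃r.¬A} — a ∉ B possible
3. a : C?  L(a) = {¬A} ∪ {¬C}
   clash {C, ¬C} at a — a ∈ C
4. a : D?  L(a) = {¬A} ∪ {¬D}
   apply at a: ¬A⊑C
   open: L(a) ⊇ {C, ¬A, ¬D, ∀r.∃r.¬A} — a ∉ D possible
5. Entailed for a: {C}

{C}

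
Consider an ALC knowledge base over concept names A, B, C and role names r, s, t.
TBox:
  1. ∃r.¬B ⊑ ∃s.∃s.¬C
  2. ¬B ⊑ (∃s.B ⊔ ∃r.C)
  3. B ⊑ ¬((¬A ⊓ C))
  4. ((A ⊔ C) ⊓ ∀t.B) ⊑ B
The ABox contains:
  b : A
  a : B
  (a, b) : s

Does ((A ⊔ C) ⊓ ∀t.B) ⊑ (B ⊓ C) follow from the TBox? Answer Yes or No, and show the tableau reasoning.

No

1. ((A ⊔ C) ⊓ ∀t.B) ⊑ (B ⊓ C)  ⇔  (((A ⊔ C) ⊓ ∀t.B) ⊓ (¬B ⊔ ¬C)) unsat w.r.t. T
   apply at x₀: ((A ⊔ C) ⊓ ∀t.B)⊑B
   open: L(x₀) ⊇ {A, B, ¬C, ∀r.B, ∀t.B}
2. Hence ((A ⊔ C) ⊓ ∀t.B) ⊑ (B ⊓ C): not entailed.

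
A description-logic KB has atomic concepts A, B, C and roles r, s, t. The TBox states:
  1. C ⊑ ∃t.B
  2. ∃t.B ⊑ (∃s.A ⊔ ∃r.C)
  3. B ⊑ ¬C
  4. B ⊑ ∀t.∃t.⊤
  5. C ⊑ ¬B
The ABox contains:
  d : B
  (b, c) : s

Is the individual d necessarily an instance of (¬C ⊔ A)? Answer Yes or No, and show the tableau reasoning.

Yes

1. d : (¬C ⊔ A)?  L(d) = {B} ∪ {(C ⊓ ¬A)}
   clash {C, ¬C} at d — d ∈ (¬C ⊔ A)
2. Hence d : (¬C ⊔ A): entailed.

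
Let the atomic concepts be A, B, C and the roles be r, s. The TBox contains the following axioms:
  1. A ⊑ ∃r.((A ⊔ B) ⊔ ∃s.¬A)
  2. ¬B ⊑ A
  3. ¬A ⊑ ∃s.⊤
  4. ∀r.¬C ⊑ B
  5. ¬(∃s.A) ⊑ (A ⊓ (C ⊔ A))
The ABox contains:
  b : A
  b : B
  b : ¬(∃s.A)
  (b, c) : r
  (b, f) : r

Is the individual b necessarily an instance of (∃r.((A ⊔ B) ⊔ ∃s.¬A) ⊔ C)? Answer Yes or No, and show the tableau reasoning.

1. b : (∃r.((A ⊔ B) ⊔ ∃s.¬A) ⊔ C)?  L(b) = {A, B, ¬(∃s.A)} ∪ {(∀r.((¬A ⊓ ¬B) ⊓ ∀s.A) ⊓ ¬C)}
   clash {A, ¬A} at c — b ∈ (∃r.((A ⊔ B) ⊔ ∃s.¬A) ⊔ C)
2. Hence b : (∃r.((A ⊔ B) ⊔ ∃s.¬A) ⊔ C): entailed.

Yes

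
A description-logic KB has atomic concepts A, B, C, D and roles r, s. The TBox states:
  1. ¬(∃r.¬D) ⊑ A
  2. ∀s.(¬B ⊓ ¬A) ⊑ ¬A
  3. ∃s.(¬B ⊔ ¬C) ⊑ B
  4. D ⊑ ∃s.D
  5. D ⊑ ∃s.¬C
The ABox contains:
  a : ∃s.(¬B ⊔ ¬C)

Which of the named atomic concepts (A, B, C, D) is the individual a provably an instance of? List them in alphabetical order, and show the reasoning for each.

{B}

1. a : A?  L(a) = {∃s.(¬B ⊔ ¬C)} ∪ {¬A}
   apply at a: ∃s.(¬B ⊔ ¬C)⊑B
   open: L(a) ⊇ {B, ¬A, ¬D, ∃r.¬D, ∃s.(¬B ⊔ ¬C)} (+ ∃-successors) — a ∉ A possible
2. a : B?  L(a) = {∃s.(¬B ⊔ ¬C)} ∪ {¬B}
   clash {B, ¬B} at a — a ∈ B
3. a : C?  L(a) = {∃s.(¬B ⊔ ¬C)} ∪ {¬C}
   apply at a: ∃s.(¬B ⊔ ¬C)⊑B
   open: L(a) ⊇ {B, ¬C, ¬D, ∃r.¬D, ∃s.(B ⊔ A), …} (+ ∃-successors) — a ∉ C possible
4. a : D?  L(a) = {∃s.(¬B ⊔ ¬C)} ∪ {¬D}
   apply at a: ∃s.(¬B ⊔ ¬C)⊑B
   open: L(a) ⊇ {B, ¬D, ∃r.¬D, ∃s.(B ⊔ A), ∃s.(¬B ⊔ ¬C)} (+ ∃-successors) — a ∉ D possible
5. Entailed for a: {B}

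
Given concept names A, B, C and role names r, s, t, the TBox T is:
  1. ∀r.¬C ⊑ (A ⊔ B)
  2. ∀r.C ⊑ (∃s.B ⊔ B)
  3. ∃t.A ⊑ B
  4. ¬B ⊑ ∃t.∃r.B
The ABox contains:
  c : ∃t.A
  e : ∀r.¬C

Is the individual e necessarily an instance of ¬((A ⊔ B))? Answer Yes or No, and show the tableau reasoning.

No

1. e : ¬((A ⊔ B))?  L(e) = {∀r.¬C} ∪ {(A ⊔ B)}
   open: L(e) ⊇ {A, B, ∀r.¬C, ∃r.¬C} (+ ∃-successors) — e ∉ ¬((A ⊔ B)) possible
2. Hence e : ¬((A ⊔ B)): not entailed.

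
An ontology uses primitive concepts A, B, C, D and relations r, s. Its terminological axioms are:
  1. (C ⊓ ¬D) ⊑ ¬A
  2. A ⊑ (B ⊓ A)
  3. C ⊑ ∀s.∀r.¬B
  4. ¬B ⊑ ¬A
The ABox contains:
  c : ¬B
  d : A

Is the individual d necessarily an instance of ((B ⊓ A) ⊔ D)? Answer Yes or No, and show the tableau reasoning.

Yes

1. d : ((B ⊓ A) ⊔ D)?  L(d) = {A} ∪ {((¬B ⊔ ¬A) ⊓ ¬D)}
   clash {A, ¬A} at d — d ∈ ((B ⊓ A) ⊔ D)
2. Hence d : ((B ⊓ A) ⊔ D): entailed.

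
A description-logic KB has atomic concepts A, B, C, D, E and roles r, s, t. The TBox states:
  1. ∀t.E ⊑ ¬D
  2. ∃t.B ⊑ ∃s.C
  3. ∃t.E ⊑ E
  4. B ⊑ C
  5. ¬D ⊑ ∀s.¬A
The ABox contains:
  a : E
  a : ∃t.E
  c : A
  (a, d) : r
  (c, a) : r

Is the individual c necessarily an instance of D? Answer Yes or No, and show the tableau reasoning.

1. c : D?  L(c) = {A} ∪ {¬D}
   apply at c: ¬D⊑∀s.¬A
   open: L(c) ⊇ {A, ¬B, ¬D, ∀s.¬A, ∀t.¬B, …} — c ∉ D possible
2. Hence c : D: not entailed.

No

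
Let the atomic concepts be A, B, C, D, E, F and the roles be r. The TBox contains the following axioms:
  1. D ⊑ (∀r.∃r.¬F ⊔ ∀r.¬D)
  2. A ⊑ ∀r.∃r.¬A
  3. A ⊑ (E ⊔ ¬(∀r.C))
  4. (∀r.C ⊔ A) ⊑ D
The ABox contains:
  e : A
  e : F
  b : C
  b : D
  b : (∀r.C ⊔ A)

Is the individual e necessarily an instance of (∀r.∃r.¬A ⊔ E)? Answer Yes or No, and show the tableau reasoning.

1. e : (∀r.∃r.¬A ⊔ E)?  L(e) = {A, F} ∪ {(∃r.∀r.A ⊓ ¬E)}
   clash {D, ¬D} at an ∃-successor — e ∈ (∀r.∃r.¬A ⊔ E)
2. Hence e : (∀r.∃r.¬A ⊔ E): entailed.

Yes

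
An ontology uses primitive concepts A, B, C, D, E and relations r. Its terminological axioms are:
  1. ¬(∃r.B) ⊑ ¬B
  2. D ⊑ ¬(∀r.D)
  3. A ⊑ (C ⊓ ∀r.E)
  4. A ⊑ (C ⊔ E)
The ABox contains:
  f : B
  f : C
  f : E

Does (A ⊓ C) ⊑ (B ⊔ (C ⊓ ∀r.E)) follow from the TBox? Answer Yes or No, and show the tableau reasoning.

Yes

1. (A ⊓ C) ⊑ (B ⊔ (C ⊓ ∀r.E))  ⇔  ((A ⊓ C) ⊓ (¬B ⊓ (¬C ⊔ ∃r.¬E))) unsat w.r.t. T
   all branches close; clash {E, ¬E} at an ∃-successor
2. Hence (A ⊓ C) ⊑ (B ⊔ (C ⊓ ∀r.E)): entailed.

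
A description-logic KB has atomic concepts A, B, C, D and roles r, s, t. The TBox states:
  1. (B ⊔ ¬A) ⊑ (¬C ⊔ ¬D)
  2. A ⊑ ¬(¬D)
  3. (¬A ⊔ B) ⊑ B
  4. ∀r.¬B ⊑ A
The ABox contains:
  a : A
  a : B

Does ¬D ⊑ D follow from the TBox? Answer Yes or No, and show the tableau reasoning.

1. ¬D ⊑ D  ⇔  (¬D ⊓ ¬D) unsat w.r.t. T
   open: L(x₀) ⊇ {B, ¬A, ¬D, ∃r.B} (+ ∃-successors)
2. Hence ¬D ⊑ D: not entailed.

No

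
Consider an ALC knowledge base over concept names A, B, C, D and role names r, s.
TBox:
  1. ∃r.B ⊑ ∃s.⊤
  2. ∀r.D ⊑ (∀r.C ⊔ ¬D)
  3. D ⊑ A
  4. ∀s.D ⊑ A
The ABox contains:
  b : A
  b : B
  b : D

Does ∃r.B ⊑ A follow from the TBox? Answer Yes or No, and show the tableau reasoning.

1. ∃r.B ⊑ A  ⇔  (∃r.B ⊓ ¬A) unsat w.r.t. T
   apply at x₀: ∃r.B⊑∃s.⊤
   open: L(x₀) ⊇ {¬A, ¬D, ∃r.B, ∃r.¬D, ∃s.¬D, …} (+ ∃-successors)
2. Hence ∃r.B ⊑ A: not entailed.

No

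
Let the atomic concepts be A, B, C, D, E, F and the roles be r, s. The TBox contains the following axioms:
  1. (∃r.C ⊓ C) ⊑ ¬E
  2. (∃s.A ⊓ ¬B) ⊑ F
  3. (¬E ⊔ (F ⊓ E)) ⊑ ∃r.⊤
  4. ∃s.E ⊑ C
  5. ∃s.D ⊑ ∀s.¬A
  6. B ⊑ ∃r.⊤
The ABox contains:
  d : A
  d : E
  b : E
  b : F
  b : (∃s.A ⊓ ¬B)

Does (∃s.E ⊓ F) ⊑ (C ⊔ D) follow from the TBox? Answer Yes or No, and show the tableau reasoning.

1. (∃s.E ⊓ F) ⊑ (C ⊔ D)  ⇔  ((∃s.E ⊓ F) ⊓ (¬C ⊓ ¬D)) unsat w.r.t. T
   all branches close; clash {C, ¬C} at x₀
2. Hence (∃s.E ⊓ F) ⊑ (C ⊔ D): entailed.

Yes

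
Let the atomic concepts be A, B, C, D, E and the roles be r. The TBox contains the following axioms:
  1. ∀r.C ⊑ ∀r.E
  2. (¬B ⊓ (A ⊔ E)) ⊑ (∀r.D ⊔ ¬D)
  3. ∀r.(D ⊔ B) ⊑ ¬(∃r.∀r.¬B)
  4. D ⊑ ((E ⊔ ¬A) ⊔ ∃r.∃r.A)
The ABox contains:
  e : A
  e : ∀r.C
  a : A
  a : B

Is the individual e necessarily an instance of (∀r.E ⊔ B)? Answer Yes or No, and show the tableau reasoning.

1. e : (∀r.E ⊔ B)?  L(e) = {A, ∀r.C} ∪ {(∃r.¬E ⊓ ¬B)}
   clash {E, ¬E} at an ∃-successor — e ∈ (∀r.E ⊔ B)
2. Hence e : (∀r.E ⊔ B): entailed.

Yes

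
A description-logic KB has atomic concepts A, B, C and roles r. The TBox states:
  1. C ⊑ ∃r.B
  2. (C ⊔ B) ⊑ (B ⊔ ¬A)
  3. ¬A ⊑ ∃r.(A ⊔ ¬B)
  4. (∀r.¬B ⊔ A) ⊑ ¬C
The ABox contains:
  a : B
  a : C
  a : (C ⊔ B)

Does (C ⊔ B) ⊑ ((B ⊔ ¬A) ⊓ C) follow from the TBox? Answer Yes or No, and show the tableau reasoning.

1. (C ⊔ B) ⊑ ((B ⊔ ¬A) ⊓ C)  ⇔  ((C ⊔ B) ⊓ ((¬B ⊓ A) ⊔ ¬C)) unsat w.r.t. T
   apply at x₀: (C ⊔ B)⊑(B ⊔ ¬A)
   open: L(x₀) ⊇ {A, B, ¬C}
2. Hence (C ⊔ B) ⊑ ((B ⊔ ¬A) ⊓ C): not entailed.

No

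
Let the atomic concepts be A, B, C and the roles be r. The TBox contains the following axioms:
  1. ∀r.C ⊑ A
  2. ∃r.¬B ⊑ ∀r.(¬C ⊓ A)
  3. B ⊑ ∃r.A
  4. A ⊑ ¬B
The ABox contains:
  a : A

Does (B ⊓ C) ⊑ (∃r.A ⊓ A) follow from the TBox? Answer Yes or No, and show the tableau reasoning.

No

1. (B ⊓ C) ⊑ (∃r.A ⊓ A)  ⇔  ((B ⊓ C) ⊓ (∀r.¬A ⊔ ¬A)) unsat w.r.t. T
   apply at x₀: B⊑∃r.A
   open: L(x₀) ⊇ {B, C, ¬A, ∀r.(¬C ⊓ A), ∃r.A, …} (+ ∃-successors)
2. Hence (B ⊓ C) ⊑ (∃r.A ⊓ A): not entailed.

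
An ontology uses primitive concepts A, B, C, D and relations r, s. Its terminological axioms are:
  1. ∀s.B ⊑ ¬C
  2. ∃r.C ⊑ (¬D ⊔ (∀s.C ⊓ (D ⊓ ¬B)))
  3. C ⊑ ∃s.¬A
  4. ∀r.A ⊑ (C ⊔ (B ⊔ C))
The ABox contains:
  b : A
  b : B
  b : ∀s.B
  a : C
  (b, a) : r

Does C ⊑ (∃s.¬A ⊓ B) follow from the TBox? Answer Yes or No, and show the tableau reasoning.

No

1. C ⊑ (∃s.¬A ⊓ B)  ⇔  (C ⊓ (∀s.A ⊔ ¬B)) unsat w.r.t. T
   apply at x₀: C⊑∃s.¬A
   open: L(x₀) ⊇ {C, ¬B, ∀r.¬C, ∃r.¬A, ∃s.¬A, …} (+ ∃-successors)
2. Hence C ⊑ (∃s.¬A ⊓ B): not entailed.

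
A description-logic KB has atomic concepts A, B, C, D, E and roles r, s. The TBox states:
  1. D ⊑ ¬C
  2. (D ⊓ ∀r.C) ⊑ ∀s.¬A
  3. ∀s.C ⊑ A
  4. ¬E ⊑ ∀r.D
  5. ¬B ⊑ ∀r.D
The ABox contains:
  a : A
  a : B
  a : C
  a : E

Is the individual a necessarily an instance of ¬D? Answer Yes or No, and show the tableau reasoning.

1. a : ¬D?  L(a) = {A, B, C, E} ∪ {D}
   clash {C, ¬C} at a — a ∈ ¬D
2. Hence a : ¬D: entailed.

Yes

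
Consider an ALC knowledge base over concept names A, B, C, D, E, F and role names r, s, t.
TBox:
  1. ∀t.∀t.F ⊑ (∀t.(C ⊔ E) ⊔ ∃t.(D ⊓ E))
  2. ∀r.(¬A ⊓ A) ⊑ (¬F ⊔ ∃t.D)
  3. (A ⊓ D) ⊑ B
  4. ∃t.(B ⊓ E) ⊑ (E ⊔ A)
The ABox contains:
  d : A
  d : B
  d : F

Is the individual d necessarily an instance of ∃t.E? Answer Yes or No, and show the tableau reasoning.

No

1. d : ∃t.E?  L(d) = {A, B, F} ∪ {∀t.¬E}
   open: L(d) ⊇ {A, B, F, ∀t.(¬B ⊔ ¬E), ∀t.¬E, …} (+ ∃-successors) — d ∉ ∃t.E possible
2. Hence d : ∃t.E: not entailed.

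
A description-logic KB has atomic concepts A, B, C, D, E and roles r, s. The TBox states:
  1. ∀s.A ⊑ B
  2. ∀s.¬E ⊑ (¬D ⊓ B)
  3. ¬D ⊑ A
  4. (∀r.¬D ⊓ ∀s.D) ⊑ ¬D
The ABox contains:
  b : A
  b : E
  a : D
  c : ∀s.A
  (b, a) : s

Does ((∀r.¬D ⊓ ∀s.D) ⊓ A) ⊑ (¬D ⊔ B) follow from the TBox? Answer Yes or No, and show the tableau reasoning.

Yes

1. ((∀r.¬D ⊓ ∀s.D) ⊓ A) ⊑ (¬D ⊔ B)  ⇔  (((∀r.¬D ⊓ ∀s.D) ⊓ A) ⊓ (D ⊓ ¬B)) unsat w.r.t. T
   all branches close; clash {B, ¬B} at x₀
2. Hence ((∀r.¬D ⊓ ∀s.D) ⊓ A) ⊑ (¬D ⊔ B): entailed.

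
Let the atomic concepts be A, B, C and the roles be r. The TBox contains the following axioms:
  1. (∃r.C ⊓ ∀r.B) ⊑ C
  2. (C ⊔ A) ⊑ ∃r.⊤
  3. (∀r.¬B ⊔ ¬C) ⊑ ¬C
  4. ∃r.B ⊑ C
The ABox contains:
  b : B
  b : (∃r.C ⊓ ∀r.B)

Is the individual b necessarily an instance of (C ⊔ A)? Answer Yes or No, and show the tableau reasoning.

Yes

1. b : (C ⊔ A)?  L(b) = {B, (∃r.C ⊓ ∀r.B)} ∪ {(¬C ⊓ ¬A)}
   clash {C, ¬C} at b — b ∈ (C ⊔ A)
2. Hence b : (C ⊔ A): entailed.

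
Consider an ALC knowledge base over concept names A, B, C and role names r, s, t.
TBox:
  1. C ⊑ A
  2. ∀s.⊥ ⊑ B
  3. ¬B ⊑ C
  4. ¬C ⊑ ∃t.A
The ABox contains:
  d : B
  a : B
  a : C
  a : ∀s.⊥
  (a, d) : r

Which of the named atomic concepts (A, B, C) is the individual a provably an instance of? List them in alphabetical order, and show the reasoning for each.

{A, B, C}

1. a : A?  L(a) = {B, C, ∀s.⊥} ∪ {¬A}
   clash {A, ¬A} at a — a ∈ A
2. a : B?  L(a) = {B, C, ∀s.⊥} ∪ {¬B}
   clash {B, ¬B} at a — a ∈ B
3. a : C?  L(a) = {B, C, ∀s.⊥} ∪ {¬C}
   clash {C, ¬C} at a — a ∈ C
4. Entailed for a: {A, B, C}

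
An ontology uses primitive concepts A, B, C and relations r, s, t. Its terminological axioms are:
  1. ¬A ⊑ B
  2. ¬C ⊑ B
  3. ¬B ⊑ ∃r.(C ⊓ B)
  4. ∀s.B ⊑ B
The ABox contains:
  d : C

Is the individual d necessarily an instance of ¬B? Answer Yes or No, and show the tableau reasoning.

1. d : ¬B?  L(d) = {C} ∪ {B}
   open: L(d) ⊇ {B, C} — d ∉ ¬B possible
2. Hence d : ¬B: not entailed.

No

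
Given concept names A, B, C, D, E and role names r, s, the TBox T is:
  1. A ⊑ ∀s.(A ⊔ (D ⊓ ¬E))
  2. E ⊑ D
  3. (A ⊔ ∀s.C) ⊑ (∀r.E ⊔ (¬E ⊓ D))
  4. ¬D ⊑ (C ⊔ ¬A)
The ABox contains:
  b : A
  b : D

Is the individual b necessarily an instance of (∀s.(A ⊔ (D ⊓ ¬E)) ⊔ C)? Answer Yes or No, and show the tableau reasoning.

1. b : (∀s.(A ⊔ (D ⊓ ¬E)) ⊔ C)?  L(b) = {A, D} ∪ {(∃s.(¬A ⊓ (¬D ⊔ E)) ⊓ ¬C)}
   clash {E, ¬E} at an ∃-successor — b ∈ (∀s.(A ⊔ (D ⊓ ¬E)) ⊔ C)
2. Hence b : (∀s.(A ⊔ (D ⊓ ¬E)) ⊔ C): entailed.

Yes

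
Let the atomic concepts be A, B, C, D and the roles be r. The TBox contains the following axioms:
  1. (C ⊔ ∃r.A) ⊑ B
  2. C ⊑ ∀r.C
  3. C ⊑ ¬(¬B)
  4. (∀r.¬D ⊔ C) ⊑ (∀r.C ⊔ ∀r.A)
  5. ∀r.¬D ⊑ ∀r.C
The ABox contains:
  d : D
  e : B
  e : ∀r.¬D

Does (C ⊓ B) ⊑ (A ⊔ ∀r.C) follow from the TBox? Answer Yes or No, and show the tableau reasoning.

Yes

1. (C ⊓ B) ⊑ (A ⊔ ∀r.C)  ⇔  ((C ⊓ B) ⊓ (¬A ⊓ ∃r.¬C)) unsat w.r.t. T
   all branches close; clash {C, ¬C} at an ∃-successor
2. Hence (C ⊓ B) ⊑ (A ⊔ ∀r.C): entailed.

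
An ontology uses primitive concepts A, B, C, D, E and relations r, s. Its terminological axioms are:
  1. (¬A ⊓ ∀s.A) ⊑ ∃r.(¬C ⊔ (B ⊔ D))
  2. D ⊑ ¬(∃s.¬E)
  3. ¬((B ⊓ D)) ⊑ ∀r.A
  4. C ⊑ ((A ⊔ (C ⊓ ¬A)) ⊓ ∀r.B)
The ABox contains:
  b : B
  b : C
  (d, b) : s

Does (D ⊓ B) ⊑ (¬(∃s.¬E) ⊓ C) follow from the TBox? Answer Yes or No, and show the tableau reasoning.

1. (D ⊓ B) ⊑ (¬(∃s.¬E) ⊓ C)  ⇔  ((D ⊓ B) ⊓ (∃s.¬E ⊔ ¬C)) unsat w.r.t. T
   apply at x₀: D⊑¬(∃s.¬E)
   open: L(x₀) ⊇ {A, B, D, ¬C, ∀s.E}
2. Hence (D ⊓ B) ⊑ (¬(∃s.¬E) ⊓ C): not entailed.

No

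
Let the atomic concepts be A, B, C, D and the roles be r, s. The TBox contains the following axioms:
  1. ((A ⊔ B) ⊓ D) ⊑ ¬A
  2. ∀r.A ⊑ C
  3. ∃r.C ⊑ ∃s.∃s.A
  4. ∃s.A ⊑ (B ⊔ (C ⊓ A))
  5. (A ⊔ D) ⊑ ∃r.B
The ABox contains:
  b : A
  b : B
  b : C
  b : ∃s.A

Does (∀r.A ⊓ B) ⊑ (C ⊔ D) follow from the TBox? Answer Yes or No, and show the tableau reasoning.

1. (∀r.A ⊓ B) ⊑ (C ⊔ D)  ⇔  ((∀r.A ⊓ B) ⊓ (¬C ⊓ ¬D)) unsat w.r.t. T
   all branches close; clash {C, ¬C} at x₀
2. Hence (∀r.A ⊓ B) ⊑ (C ⊔ D): entailed.

Yes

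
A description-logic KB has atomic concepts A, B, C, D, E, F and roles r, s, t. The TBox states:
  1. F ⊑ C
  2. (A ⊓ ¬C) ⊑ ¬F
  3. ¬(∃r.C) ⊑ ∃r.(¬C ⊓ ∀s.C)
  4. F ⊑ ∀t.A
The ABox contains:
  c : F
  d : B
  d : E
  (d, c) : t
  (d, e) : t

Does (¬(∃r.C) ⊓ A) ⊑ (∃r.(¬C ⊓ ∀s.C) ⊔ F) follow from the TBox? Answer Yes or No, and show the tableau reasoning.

Yes

1. (¬(∃r.C) ⊓ A) ⊑ (∃r.(¬C ⊓ ∀s.C) ⊔ F)  ⇔  ((∀r.¬C ⊓ A) ⊓ (∀r.(C ⊔ ∃s.¬C) ⊓ ¬F)) unsat w.r.t. T
   all branches close; clash {C, ¬C} at an ∃-successor
2. Hence (¬(∃r.C) ⊓ A) ⊑ (∃r.(¬C ⊓ ∀s.C) ⊔ F): entailed.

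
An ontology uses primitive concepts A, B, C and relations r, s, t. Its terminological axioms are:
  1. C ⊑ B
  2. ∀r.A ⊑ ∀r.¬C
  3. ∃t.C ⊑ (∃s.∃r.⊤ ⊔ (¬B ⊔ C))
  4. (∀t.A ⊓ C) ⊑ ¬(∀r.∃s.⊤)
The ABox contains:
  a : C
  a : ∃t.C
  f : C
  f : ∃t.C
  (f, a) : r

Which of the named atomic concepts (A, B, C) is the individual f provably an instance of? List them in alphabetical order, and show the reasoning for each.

1. f : A?  L(f) = {C, ∃t.C} ∪ {¬A}
   apply at f: C⊑B; ∃t.C⊑(∃s.∃r.⊤ ⊔ (¬B ⊔ C))
   open: L(f) ⊇ {B, C, ¬A, ∃r.¬A, ∃s.∃r.⊤, …} (+ ∃-successors) — f ∉ A possible
2. f : B?  L(f) = {C, ∃t.C} ∪ {¬B}
   clash {B, ¬B} at f — f ∈ B
3. f : C?  L(f) = {C, ∃t.C} ∪ {¬C}
   clash {C, ¬C} at f — f ∈ C
4. Entailed for f: {B, C}

{B, C}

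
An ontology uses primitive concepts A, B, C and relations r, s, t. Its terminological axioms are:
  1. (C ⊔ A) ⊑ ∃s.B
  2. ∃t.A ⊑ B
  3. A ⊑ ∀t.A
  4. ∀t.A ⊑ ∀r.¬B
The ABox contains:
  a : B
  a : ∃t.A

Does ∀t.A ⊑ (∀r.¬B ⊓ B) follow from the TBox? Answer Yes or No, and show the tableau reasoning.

No

1. ∀t.A ⊑ (∀r.¬B ⊓ B)  ⇔  (∀t.A ⊓ (∃r.B ⊔ ¬B)) unsat w.r.t. T
   apply at x₀: ∀t.A⊑∀r.¬B
   open: L(x₀) ⊇ {¬A, ¬B, ¬C, ∀r.¬B, ∀t.A, …}
2. Hence ∀t.A ⊑ (∀r.¬B ⊓ B): not entailed.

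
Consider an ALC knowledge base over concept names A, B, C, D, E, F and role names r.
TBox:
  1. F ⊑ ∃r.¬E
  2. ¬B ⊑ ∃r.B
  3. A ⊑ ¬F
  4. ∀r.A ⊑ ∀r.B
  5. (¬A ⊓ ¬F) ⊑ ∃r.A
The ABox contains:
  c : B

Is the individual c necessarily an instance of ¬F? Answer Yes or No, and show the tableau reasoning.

No

1. c : ¬F?  L(c) = {B} ∪ {F}
   apply at c: F⊑∃r.¬E
   open: L(c) ⊇ {B, F, ¬A, ∃r.¬A, ∃r.¬E} (+ ∃-successors) — c ∉ ¬F possible
2. Hence c : ¬F: not entailed.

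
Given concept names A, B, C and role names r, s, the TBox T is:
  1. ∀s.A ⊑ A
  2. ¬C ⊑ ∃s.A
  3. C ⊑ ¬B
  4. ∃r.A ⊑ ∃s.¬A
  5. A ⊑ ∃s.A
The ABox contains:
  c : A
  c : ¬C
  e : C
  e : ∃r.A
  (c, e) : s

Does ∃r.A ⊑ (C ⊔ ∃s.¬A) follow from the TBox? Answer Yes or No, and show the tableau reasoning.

Yes

1. ∃r.A ⊑ (C ⊔ ∃s.¬A)  ⇔  (∃r.A ⊓ (¬C ⊓ ∀s.A)) unsat w.r.t. T
   all branches close; clash {A, ¬A} at an ∃-successor
2. Hence ∃r.A ⊑ (C ⊔ ∃s.¬A): entailed.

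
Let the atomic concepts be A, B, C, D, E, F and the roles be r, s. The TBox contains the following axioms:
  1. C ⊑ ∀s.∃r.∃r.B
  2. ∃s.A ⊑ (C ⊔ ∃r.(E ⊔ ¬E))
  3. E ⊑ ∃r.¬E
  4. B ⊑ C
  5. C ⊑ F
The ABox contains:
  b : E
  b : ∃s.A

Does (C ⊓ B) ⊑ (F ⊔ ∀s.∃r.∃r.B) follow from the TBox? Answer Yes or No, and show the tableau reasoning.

Yes

1. (C ⊓ B) ⊑ (F ⊔ ∀s.∃r.∃r.B)  ⇔  ((C ⊓ B) ⊓ (¬F ⊓ ∃s.∀r.∀r.¬B)) unsat w.r.t. T
   all branches close; clash {F, ¬F} at x₀
2. Hence (C ⊓ B) ⊑ (F ⊔ ∀s.∃r.∃r.B): entailed.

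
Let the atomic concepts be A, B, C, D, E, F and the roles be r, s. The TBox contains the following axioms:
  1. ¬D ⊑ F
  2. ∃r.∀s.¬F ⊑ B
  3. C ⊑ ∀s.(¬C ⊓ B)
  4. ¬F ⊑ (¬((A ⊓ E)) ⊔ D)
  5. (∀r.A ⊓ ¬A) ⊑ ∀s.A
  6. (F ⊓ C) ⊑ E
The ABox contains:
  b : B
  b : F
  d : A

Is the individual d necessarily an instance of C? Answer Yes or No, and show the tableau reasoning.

1. d : C?  L(d) = {A} ∪ {¬C}
   open: L(d) ⊇ {A, D, F, ¬C, ∀r.∃s.F} — d ∉ C possible
2. Hence d : C: not entailed.

No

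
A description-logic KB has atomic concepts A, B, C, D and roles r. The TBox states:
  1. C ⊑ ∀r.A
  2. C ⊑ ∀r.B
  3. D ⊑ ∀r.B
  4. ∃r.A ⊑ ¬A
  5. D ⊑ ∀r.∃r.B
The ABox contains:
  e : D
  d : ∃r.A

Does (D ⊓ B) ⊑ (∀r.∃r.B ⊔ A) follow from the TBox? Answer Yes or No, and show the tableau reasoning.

Yes

1. (D ⊓ B) ⊑ (∀r.∃r.B ⊔ A)  ⇔  ((D ⊓ B) ⊓ (∃r.∀r.¬B ⊓ ¬A)) unsat w.r.t. T
   all branches close; clash {A, ¬A} at an ∃-successor
2. Hence (D ⊓ B) ⊑ (∀r.∃r.B ⊔ A): entailed.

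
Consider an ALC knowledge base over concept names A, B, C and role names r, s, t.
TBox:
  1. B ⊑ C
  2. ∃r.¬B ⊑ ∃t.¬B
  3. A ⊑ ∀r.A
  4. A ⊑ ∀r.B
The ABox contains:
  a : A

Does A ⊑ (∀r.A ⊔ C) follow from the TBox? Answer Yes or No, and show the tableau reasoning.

1. A ⊑ (∀r.A ⊔ C)  ⇔  (A ⊓ (∃r.¬A ⊓ ¬C)) unsat w.r.t. T
   all branches close; clash {C, ¬C} at x₀
2. Hence A ⊑ (∀r.A ⊔ C): entailed.

Yes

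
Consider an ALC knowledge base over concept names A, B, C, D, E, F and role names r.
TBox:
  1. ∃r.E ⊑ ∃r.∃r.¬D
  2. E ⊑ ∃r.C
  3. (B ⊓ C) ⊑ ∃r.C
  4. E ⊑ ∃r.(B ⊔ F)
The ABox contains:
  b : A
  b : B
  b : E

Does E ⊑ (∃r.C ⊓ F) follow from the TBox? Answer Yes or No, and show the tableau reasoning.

No

1. E ⊑ (∃r.C ⊓ F)  ⇔  (E ⊓ (∀r.¬C ⊔ ¬F)) unsat w.r.t. T
   apply at x₀: E⊑∃r.C; E⊑∃r.(B ⊔ F)
   open: L(x₀) ⊇ {E, ¬F, ∀r.¬E, ∃r.(B ⊔ F), ∃r.C} (+ ∃-successors)
2. Hence E ⊑ (∃r.C ⊓ F): not entailed.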